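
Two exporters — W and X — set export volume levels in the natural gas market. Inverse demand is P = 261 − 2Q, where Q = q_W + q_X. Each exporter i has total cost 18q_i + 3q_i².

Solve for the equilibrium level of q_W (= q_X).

20.25

Exporter W's profit: π = q_W(261 − 2(q_W + q_X)) − 18q_W − 3q_W².
∂π/∂q_W = 243 − 10q_W − 2q_X = 0, so q_W = 24.3 − 0.2q_X.
The game is symmetric, so in equilibrium q_X = q_W: the reaction function gives 1.2q_W = 24.3, hence q_W = 20.25.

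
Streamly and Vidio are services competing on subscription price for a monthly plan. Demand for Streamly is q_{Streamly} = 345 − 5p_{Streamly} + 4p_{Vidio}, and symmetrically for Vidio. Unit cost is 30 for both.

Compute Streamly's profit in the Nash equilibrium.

Streamly's profit: π = (p_{Streamly} − 30)(345 − 5p_{Streamly} + 4p_{Vidio}).
∂π/∂p_{Streamly} = 495 − 10p_{Streamly} + 4p_{Vidio} = 0 ⇒ p_{Streamly} = 49.5 + 0.4p_{Vidio}.
Setting p_{Streamly} = p_{Vidio} in the reaction function: p_{Streamly} = 49.5 + 0.4p_{Streamly}, so p_{Streamly} = 49.5 / 0.6 = 82.5.
q_{Streamly} = 345 − 5·82.5 + 4·82.5 = 262.5.
Profit = (82.5 − 30)·262.5 = 13781.25.

13781.25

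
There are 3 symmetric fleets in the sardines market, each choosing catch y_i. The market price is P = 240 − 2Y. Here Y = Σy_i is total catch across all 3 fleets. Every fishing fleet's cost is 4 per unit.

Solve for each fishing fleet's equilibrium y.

A representative fishing fleet's profit is π_i = y_i(240 − 2Y) − 4y_i, with Y = y_i + Σ_{j≠i} y_j.
First-order condition: 236 − 4y_i − 2Σ_{j≠i} y_j = 0.
In a symmetric equilibrium every fishing fleet chooses the same y, so Σ_{j≠i} y_j = 2y. The condition becomes 236 − 8y = 0, giving y = 236/8 = 29.5.

29.5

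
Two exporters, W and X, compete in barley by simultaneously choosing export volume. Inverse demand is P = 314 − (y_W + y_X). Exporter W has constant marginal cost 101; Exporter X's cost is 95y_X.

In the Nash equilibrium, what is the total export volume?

Exporter W's profit: π = y_W(314 − (y_W + y_X)) − 101y_W.
∂π/∂y_W = 213 − 2y_W − y_X = 0, so y_W = 106.5 − 0.5y_X.
By the same steps for X: y_X = 109.5 − 0.5y_W.
Solving the two reaction functions simultaneously: (1 − (−0.5)(−0.5))y_W = 106.5 − 0.5·109.5, so 0.75y_W = 51.75 and y_W = 69.
Then y_X = 109.5 − 0.5·69 = 75.
Total export volume: 69 + 75 = 144.

144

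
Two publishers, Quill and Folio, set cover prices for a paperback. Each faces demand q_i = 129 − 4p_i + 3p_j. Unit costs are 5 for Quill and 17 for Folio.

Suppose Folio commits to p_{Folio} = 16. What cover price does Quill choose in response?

Quill's profit: π = (p_{Quill} − 5)(129 − 4p_{Quill} + 3p_{Folio}).
∂π/∂p_{Quill} = 149 − 8p_{Quill} + 3p_{Folio} = 0 ⇒ p_{Quill} = 18.625 + 0.375p_{Folio}.
At p_{Folio} = 16: p_{Quill} = 18.625 + 0.375·16 = 24.625.

24.625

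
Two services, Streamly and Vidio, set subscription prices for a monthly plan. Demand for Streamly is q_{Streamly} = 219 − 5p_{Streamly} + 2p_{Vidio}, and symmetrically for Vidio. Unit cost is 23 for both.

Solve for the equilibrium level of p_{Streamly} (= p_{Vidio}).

41.75

Streamly's profit: π = (p_{Streamly} − 23)(219 − 5p_{Streamly} + 2p_{Vidio}).
∂π/∂p_{Streamly} = 334 − 10p_{Streamly} + 2p_{Vidio} = 0 ⇒ p_{Streamly} = 33.4 + 0.2p_{Vidio}.
By symmetry p_{Vidio} = p_{Streamly}; substituting into the reaction function, 0.8p_{Streamly} = 33.4 and p_{Streamly} = 41.75.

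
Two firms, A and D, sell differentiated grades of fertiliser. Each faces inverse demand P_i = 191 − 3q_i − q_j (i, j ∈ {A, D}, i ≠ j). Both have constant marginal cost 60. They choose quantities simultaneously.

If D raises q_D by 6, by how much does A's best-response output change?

-1

Firm A's profit: π = q_A(191 − 3q_A − q_D) − 60q_A.
∂π/∂q_A = 131 − 6q_A − q_D = 0 ⇒ q_A = 131/6 − (1/6)q_D.
The reaction-function slope is −1/6, so a 6-unit rise in q_D moves q_A by −1/6 × 6 = −1. A's best response falls — the actions are strategic substitutes.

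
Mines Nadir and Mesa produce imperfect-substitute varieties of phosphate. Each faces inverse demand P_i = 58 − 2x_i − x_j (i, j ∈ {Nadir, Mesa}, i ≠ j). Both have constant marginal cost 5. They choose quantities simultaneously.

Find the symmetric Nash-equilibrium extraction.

Mine Nadir's profit: π = x_{Nadir}(58 − 2x_{Nadir} − x_{Mesa}) − 5x_{Nadir}.
∂π/∂x_{Nadir} = 53 − 4x_{Nadir} − x_{Mesa} = 0 ⇒ x_{Nadir} = 13.25 − 0.25x_{Mesa}.
Setting x_{Nadir} = x_{Mesa} in the reaction function: x_{Nadir} = 13.25 − 0.25x_{Nadir}, so x_{Nadir} = 13.25 / 1.25 = 10.6.

10.6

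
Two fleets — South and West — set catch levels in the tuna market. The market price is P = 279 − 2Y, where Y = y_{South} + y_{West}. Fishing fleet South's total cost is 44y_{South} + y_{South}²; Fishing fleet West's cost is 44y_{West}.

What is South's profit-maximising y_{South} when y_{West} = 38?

26.5

Fishing fleet South's profit: π = y_{South}(279 − 2(y_{South} + y_{West})) − 44y_{South} − y_{South}².
∂π/∂y_{South} = 235 − 6y_{South} − 2y_{West} = 0, so y_{South} = 235/6 − (1/3)y_{West}.
At y_{West} = 38: y_{South} = 235/6 − (1/3)·38 = 26.5.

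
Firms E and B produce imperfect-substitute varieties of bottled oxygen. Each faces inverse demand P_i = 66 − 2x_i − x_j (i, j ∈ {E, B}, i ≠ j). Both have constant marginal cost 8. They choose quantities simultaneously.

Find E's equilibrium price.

Firm E's profit: π = x_E(66 − 2x_E − x_B) − 8x_E.
∂π/∂x_E = 58 − 4x_E − x_B = 0 ⇒ x_E = 14.5 − 0.25x_B.
By symmetry x_B = x_E; substituting into the reaction function, 1.25x_E = 14.5 and x_E = 11.6.
P_E = 66 − 2·11.6 − 11.6 = 31.2.

31.2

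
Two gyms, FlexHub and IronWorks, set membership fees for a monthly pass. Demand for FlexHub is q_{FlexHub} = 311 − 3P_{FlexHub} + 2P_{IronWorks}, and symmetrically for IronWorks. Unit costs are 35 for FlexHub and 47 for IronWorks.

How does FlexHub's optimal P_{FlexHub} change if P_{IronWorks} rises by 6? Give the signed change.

2

FlexHub's profit: π = (P_{FlexHub} − 35)(311 − 3P_{FlexHub} + 2P_{IronWorks}).
∂π/∂P_{FlexHub} = 416 − 6P_{FlexHub} + 2P_{IronWorks} = 0 ⇒ P_{FlexHub} = 208/3 + (1/3)P_{IronWorks}.
The reaction-function slope is 1/3, so a 6-unit rise in P_{IronWorks} moves P_{FlexHub} by 1/3 × 6 = 2. FlexHub's best response rises — the actions are strategic complements.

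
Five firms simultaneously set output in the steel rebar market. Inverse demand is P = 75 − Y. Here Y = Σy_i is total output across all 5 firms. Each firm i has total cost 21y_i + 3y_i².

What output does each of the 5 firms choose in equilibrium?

A representative firm's profit is π_i = y_i(75 − Y) − 21y_i − 3y_i², with Y = y_i + Σ_{j≠i} y_j.
First-order condition: 54 − 8y_i − Σ_{j≠i} y_j = 0.
With identical firms, set every y_j = y: then 54 − 8y − 4y = 0, i.e. y = 54/12 = 4.5.

4.5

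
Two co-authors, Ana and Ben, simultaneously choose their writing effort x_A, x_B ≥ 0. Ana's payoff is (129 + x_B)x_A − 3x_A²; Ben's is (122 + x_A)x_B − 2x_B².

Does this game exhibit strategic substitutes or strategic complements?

Expanding Ana's payoff: 129x_A + x_Bx_A − 3x_A².
∂π/∂x_A = 129 + x_B − 6x_A = 0, so x_A = 21.5 + (1/6)x_B.
The best-response slope dx_A/dx_B = 1/6 > 0: the reaction function is upward-sloping, so the choices are strategic complements.

strategic complements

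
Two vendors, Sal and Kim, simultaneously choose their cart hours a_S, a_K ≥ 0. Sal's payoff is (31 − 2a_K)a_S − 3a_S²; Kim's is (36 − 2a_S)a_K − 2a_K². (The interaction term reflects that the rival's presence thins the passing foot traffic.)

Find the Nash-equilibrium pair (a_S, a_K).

Expanding Sal's payoff: 31a_S − 2a_Ka_S − 3a_S².
∂π/∂a_S = 31 − 2a_K − 6a_S = 0, so a_S = 31/6 − (1/3)a_K.
Likewise for Kim: a_K = 9 − 0.5a_S.
Substituting the second reaction function into the first: a_S = 31/6 − (1/3)(9 − 0.5a_S), which gives (5/6)a_S = 13/6 ⇒ a_S = 2.6.
Then a_K = 9 − 0.5·2.6 = 7.7.

2.6, 7.7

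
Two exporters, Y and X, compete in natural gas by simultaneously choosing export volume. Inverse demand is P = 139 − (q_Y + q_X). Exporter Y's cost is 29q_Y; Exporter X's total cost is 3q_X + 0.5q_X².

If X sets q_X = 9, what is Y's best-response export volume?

Exporter Y's profit: π = q_Y(139 − (q_Y + q_X)) − 29q_Y.
∂π/∂q_Y = 110 − 2q_Y − q_X = 0, so q_Y = 55 − 0.5q_X.
At q_X = 9: q_Y = 55 − 0.5·9 = 50.5.

50.5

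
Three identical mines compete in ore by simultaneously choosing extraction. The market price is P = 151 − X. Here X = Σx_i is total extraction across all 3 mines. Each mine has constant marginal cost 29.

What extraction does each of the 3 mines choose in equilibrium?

30.5

A representative mine's profit is π_i = x_i(151 − X) − 29x_i, with X = x_i + Σ_{j≠i} x_j.
First-order condition: 122 − 2x_i − Σ_{j≠i} x_j = 0.
Imposing symmetry (x_j = x for all j) turns Σ_{j≠i} x_j into 2x, so 122 = 4x and x = 30.5.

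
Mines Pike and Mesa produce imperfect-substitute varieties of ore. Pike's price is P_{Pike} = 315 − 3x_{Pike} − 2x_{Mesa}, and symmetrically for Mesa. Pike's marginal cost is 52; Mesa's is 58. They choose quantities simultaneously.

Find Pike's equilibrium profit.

3316.6875

Mine Pike's profit: π = x_{Pike}(315 − 3x_{Pike} − 2x_{Mesa}) − 52x_{Pike}.
∂π/∂x_{Pike} = 263 − 6x_{Pike} − 2x_{Mesa} = 0 ⇒ x_{Pike} = 263/6 − (1/3)x_{Mesa}.
Similarly x_{Mesa} = 257/6 − (1/3)x_{Pike}.
Plugging x_{Mesa} into Pike's best response: x_{Pike} = 263/6 − (1/3)(257/6 − (1/3)x_{Pike}) ⇒ (8/9)x_{Pike} = 266/9, so x_{Pike} = 33.25.
Then x_{Mesa} = 257/6 − (1/3)·33.25 = 31.75.
P_{Pike} = 315 − 3·33.25 − 2·31.75 = 151.75.
Profit = (151.75 − 52)·33.25 = 3316.6875.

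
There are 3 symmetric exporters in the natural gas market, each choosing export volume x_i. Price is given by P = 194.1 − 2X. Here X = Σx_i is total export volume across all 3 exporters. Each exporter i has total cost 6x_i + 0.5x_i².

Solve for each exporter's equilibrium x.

A representative exporter's profit is π_i = x_i(194.1 − 2X) − 6x_i − 0.5x_i², with X = x_i + Σ_{j≠i} x_j.
First-order condition: 188.1 − 5x_i − 2Σ_{j≠i} x_j = 0.
In a symmetric equilibrium every exporter chooses the same x, so Σ_{j≠i} x_j = 2x. The condition becomes 188.1 − 9x = 0, giving x = 188.1/9 = 20.9.

20.9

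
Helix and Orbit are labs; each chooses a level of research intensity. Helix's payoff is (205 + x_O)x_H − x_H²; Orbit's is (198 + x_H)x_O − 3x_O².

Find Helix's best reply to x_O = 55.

Expanding Helix's payoff: 205x_H + x_Ox_H − x_H².
∂π/∂x_H = 205 + x_O − 2x_H = 0, so x_H = 102.5 + 0.5x_O.
At x_O = 55: x_H = 102.5 + 0.5·55 = 130.

130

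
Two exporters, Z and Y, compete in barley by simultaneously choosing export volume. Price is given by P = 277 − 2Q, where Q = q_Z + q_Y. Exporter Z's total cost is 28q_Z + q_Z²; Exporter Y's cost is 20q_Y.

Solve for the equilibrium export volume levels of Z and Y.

24.1, 52.2

Exporter Z's profit: π = q_Z(277 − 2(q_Z + q_Y)) − 28q_Z − q_Z².
∂π/∂q_Z = 249 − 6q_Z − 2q_Y = 0, so q_Z = 41.5 − (1/3)q_Y.
For Y: ∂π/∂q_Y = 257 − 4q_Y − 2q_Z = 0 ⇒ q_Y = 64.25 − 0.5q_Z.
Plugging q_Y into Z's best response: q_Z = 41.5 − (1/3)(64.25 − 0.5q_Z) ⇒ (5/6)q_Z = 241/12, so q_Z = 24.1.
Then q_Y = 64.25 − 0.5·24.1 = 52.2.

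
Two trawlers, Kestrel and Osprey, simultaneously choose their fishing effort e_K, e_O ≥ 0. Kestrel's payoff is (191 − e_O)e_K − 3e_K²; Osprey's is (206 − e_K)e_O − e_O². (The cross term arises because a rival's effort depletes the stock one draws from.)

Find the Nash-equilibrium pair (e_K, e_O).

16, 95

Expanding Kestrel's payoff: 191e_K − e_Oe_K − 3e_K².
∂π/∂e_K = 191 − e_O − 6e_K = 0, so e_K = 191/6 − (1/6)e_O.
Likewise for Osprey: e_O = 103 − 0.5e_K.
Solving the two reaction functions simultaneously: (1 − (−1/6)(−0.5))e_K = 191/6 − (1/6)·103, so (11/12)e_K = 44/3 and e_K = 16.
Then e_O = 103 − 0.5·16 = 95.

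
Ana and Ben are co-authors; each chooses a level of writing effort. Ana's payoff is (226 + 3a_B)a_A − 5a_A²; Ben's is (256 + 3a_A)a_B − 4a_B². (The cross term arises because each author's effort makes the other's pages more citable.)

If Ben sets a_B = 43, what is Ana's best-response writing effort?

35.5

Expanding Ana's payoff: 226a_A + 3a_Ba_A − 5a_A².
∂π/∂a_A = 226 + 3a_B − 10a_A = 0, so a_A = 22.6 + 0.3a_B.
At a_B = 43: a_A = 22.6 + 0.3·43 = 35.5.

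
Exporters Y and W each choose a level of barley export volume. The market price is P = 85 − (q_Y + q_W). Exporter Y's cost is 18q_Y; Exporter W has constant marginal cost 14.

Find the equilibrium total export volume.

46

Exporter Y's profit: π = q_Y(85 − (q_Y + q_W)) − 18q_Y.
∂π/∂q_Y = 67 − 2q_Y − q_W = 0, so q_Y = 33.5 − 0.5q_W.
By the same steps for W: q_W = 35.5 − 0.5q_Y.
Plugging q_W into Y's best response: q_Y = 33.5 − 0.5(35.5 − 0.5q_Y) ⇒ 0.75q_Y = 15.75, so q_Y = 21.
Then q_W = 35.5 − 0.5·21 = 25.
Total export volume: 21 + 25 = 46.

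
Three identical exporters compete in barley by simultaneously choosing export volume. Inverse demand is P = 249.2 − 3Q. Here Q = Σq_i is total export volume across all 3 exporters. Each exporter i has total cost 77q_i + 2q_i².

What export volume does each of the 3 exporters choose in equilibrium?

10.7625

A representative exporter's profit is π_i = q_i(249.2 − 3Q) − 77q_i − 2q_i², with Q = q_i + Σ_{j≠i} q_j.
First-order condition: 172.2 − 10q_i − 3Σ_{j≠i} q_j = 0.
In a symmetric equilibrium every exporter chooses the same q, so Σ_{j≠i} q_j = 2q. The condition becomes 172.2 − 16q = 0, giving q = 172.2/16 = 10.7625.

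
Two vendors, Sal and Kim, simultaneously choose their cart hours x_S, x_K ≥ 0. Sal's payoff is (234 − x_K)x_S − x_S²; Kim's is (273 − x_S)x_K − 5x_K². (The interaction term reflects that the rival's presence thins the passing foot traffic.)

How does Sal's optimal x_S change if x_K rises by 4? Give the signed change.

-2

Expanding Sal's payoff: 234x_S − x_Kx_S − x_S².
∂π/∂x_S = 234 − x_K − 2x_S = 0, so x_S = 117 − 0.5x_K.
The reaction-function slope is −0.5, so a 4-unit rise in x_K moves x_S by −0.5 × 4 = −2. Sal's best response falls — the actions are strategic substitutes.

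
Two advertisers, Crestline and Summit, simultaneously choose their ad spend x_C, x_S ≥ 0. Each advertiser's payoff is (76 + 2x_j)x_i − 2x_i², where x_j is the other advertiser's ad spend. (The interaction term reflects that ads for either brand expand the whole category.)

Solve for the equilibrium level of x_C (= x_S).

38

Crestline's payoff is (76 + 2x_S)x_C − 2x_C².
∂π/∂x_C = 76 + 2x_S − 4x_C = 0, so x_C = 19 + 0.5x_S.
Setting x_C = x_S in the reaction function: x_C = 19 + 0.5x_C, so x_C = 19 / 0.5 = 38.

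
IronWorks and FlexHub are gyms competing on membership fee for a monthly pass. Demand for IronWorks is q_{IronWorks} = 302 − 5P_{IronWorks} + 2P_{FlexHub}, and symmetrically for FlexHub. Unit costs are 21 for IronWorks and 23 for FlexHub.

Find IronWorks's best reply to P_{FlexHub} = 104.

61.5

IronWorks's profit: π = (P_{IronWorks} − 21)(302 − 5P_{IronWorks} + 2P_{FlexHub}).
∂π/∂P_{IronWorks} = 407 − 10P_{IronWorks} + 2P_{FlexHub} = 0 ⇒ P_{IronWorks} = 40.7 + 0.2P_{FlexHub}.
At P_{FlexHub} = 104: P_{IronWorks} = 40.7 + 0.2·104 = 61.5.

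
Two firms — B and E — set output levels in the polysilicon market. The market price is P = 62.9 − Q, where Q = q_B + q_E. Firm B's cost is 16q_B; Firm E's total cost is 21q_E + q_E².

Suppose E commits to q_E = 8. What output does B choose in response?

19.45

Firm B's profit: π = q_B(62.9 − (q_B + q_E)) − 16q_B.
∂π/∂q_B = 46.9 − 2q_B − q_E = 0, so q_B = 23.45 − 0.5q_E.
At q_E = 8: q_B = 23.45 − 0.5·8 = 19.45.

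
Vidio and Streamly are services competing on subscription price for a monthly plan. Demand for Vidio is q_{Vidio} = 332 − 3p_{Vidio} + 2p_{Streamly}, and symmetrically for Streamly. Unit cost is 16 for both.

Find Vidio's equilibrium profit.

Vidio's profit: π = (p_{Vidio} − 16)(332 − 3p_{Vidio} + 2p_{Streamly}).
∂π/∂p_{Vidio} = 380 − 6p_{Vidio} + 2p_{Streamly} = 0 ⇒ p_{Vidio} = 190/3 + (1/3)p_{Streamly}.
By symmetry p_{Streamly} = p_{Vidio}; substituting into the reaction function, (2/3)p_{Vidio} = 190/3 and p_{Vidio} = 95.
q_{Vidio} = 332 − 3·95 + 2·95 = 237.
Profit = (95 − 16)·237 = 18723.

18723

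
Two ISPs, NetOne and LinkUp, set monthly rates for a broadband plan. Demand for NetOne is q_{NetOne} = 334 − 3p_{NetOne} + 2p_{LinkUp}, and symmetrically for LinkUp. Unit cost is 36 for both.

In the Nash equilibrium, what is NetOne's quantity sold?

223.5

NetOne's profit: π = (p_{NetOne} − 36)(334 − 3p_{NetOne} + 2p_{LinkUp}).
∂π/∂p_{NetOne} = 442 − 6p_{NetOne} + 2p_{LinkUp} = 0 ⇒ p_{NetOne} = 221/3 + (1/3)p_{LinkUp}.
Setting p_{NetOne} = p_{LinkUp} in the reaction function: p_{NetOne} = 221/3 + (1/3)p_{NetOne}, so p_{NetOne} = (221/3) / (2/3) = 110.5.
q_{NetOne} = 334 − 3·110.5 + 2·110.5 = 223.5.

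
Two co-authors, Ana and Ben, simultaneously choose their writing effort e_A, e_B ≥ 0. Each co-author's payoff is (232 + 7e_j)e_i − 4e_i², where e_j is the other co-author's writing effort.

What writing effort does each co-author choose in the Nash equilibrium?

232

Ana's payoff is (232 + 7e_B)e_A − 4e_A².
∂π/∂e_A = 232 + 7e_B − 8e_A = 0, so e_A = 29 + 0.875e_B.
Setting e_A = e_B in the reaction function: e_A = 29 + 0.875e_A, so e_A = 29 / 0.125 = 232.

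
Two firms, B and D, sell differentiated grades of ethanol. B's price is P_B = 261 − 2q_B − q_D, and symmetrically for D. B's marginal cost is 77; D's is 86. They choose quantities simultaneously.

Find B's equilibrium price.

151.8

Firm B's profit: π = q_B(261 − 2q_B − q_D) − 77q_B.
∂π/∂q_B = 184 − 4q_B − q_D = 0 ⇒ q_B = 46 − 0.25q_D.
Similarly q_D = 43.75 − 0.25q_B.
Substituting the second reaction function into the first: q_B = 46 − 0.25(43.75 − 0.25q_B), which gives 0.9375q_B = 35.0625 ⇒ q_B = 37.4.
Then q_D = 43.75 − 0.25·37.4 = 34.4.
P_B = 261 − 2·37.4 − 34.4 = 151.8.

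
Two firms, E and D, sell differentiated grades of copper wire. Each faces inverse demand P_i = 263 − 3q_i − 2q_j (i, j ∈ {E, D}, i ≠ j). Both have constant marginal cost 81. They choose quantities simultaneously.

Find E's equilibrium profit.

1552.6875

Firm E's profit: π = q_E(263 − 3q_E − 2q_D) − 81q_E.
∂π/∂q_E = 182 − 6q_E − 2q_D = 0 ⇒ q_E = 91/3 − (1/3)q_D.
By symmetry q_D = q_E; substituting into the reaction function, (4/3)q_E = 91/3 and q_E = 22.75.
P_E = 263 − 3·22.75 − 2·22.75 = 149.25.
Profit = (149.25 − 81)·22.75 = 1552.6875.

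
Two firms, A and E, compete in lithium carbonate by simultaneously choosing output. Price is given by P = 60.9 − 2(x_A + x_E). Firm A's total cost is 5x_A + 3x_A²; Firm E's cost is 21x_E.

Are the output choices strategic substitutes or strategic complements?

Firm A's profit: π = x_A(60.9 − 2(x_A + x_E)) − 5x_A − 3x_A².
∂π/∂x_A = 55.9 − 10x_A − 2x_E = 0, so x_A = 5.59 − 0.2x_E.
The best-response slope dx_A/dx_E = −0.2 < 0: the reaction function is downward-sloping, so the choices are strategic substitutes.

strategic substitutes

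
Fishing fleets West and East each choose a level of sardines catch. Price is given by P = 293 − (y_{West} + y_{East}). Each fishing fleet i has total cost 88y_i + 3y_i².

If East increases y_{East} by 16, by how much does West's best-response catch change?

Fishing fleet West's profit: π = y_{West}(293 − (y_{West} + y_{East})) − 88y_{West} − 3y_{West}².
∂π/∂y_{West} = 205 − 8y_{West} − y_{East} = 0, so y_{West} = 25.625 − 0.125y_{East}.
The reaction-function slope is −0.125, so a 16-unit rise in y_{East} moves y_{West} by −0.125 × 16 = −2. West's best response falls — the actions are strategic substitutes.

-2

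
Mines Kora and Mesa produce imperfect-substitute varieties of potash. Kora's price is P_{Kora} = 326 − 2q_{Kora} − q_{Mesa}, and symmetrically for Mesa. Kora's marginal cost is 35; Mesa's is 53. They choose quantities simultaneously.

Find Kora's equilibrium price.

Mine Kora's profit: π = q_{Kora}(326 − 2q_{Kora} − q_{Mesa}) − 35q_{Kora}.
∂π/∂q_{Kora} = 291 − 4q_{Kora} − q_{Mesa} = 0 ⇒ q_{Kora} = 72.75 − 0.25q_{Mesa}.
Similarly q_{Mesa} = 68.25 − 0.25q_{Kora}.
Solving the two reaction functions simultaneously: (1 − (−0.25)(−0.25))q_{Kora} = 72.75 − 0.25·68.25, so 0.9375q_{Kora} = 55.6875 and q_{Kora} = 59.4.
Then q_{Mesa} = 68.25 − 0.25·59.4 = 53.4.
P_{Kora} = 326 − 2·59.4 − 53.4 = 153.8.

153.8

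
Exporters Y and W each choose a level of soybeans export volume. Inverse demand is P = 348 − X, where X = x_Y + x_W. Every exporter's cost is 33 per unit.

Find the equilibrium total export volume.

Exporter Y's profit: π = x_Y(348 − (x_Y + x_W)) − 33x_Y.
∂π/∂x_Y = 315 − 2x_Y − x_W = 0, so x_Y = 157.5 − 0.5x_W.
Setting x_Y = x_W in the reaction function: x_Y = 157.5 − 0.5x_Y, so x_Y = 157.5 / 1.5 = 105.
Total export volume: 105 + 105 = 210.

210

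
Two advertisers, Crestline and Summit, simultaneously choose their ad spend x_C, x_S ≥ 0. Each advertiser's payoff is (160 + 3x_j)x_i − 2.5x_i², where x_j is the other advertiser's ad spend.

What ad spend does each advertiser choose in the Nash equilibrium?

Crestline's payoff is (160 + 3x_S)x_C − 2.5x_C².
∂π/∂x_C = 160 + 3x_S − 5x_C = 0, so x_C = 32 + 0.6x_S.
By symmetry x_S = x_C; substituting into the reaction function, 0.4x_C = 32 and x_C = 80.

80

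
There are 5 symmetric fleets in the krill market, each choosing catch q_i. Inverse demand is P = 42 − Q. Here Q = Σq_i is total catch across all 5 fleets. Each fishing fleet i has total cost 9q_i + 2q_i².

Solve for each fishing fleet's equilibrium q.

3.3

A representative fishing fleet's profit is π_i = q_i(42 − Q) − 9q_i − 2q_i², with Q = q_i + Σ_{j≠i} q_j.
First-order condition: 33 − 6q_i − Σ_{j≠i} q_j = 0.
With identical fishing fleets, set every q_j = q: then 33 − 6q − 4q = 0, i.e. q = 33/10 = 3.3.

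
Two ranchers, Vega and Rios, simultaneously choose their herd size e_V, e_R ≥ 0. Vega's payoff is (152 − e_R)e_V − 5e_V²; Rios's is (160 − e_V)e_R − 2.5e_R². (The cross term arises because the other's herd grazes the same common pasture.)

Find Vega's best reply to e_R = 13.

Expanding Vega's payoff: 152e_V − e_Re_V − 5e_V².
∂π/∂e_V = 152 − e_R − 10e_V = 0, so e_V = 15.2 − 0.1e_R.
At e_R = 13: e_V = 15.2 − 0.1·13 = 13.9.

13.9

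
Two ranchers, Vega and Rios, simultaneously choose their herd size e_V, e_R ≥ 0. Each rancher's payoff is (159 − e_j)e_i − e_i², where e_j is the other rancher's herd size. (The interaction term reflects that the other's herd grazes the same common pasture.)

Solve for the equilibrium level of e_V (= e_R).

53

Vega's payoff is (159 − e_R)e_V − e_V².
∂π/∂e_V = 159 − e_R − 2e_V = 0, so e_V = 79.5 − 0.5e_R.
The game is symmetric, so in equilibrium e_R = e_V: the reaction function gives 1.5e_V = 79.5, hence e_V = 53.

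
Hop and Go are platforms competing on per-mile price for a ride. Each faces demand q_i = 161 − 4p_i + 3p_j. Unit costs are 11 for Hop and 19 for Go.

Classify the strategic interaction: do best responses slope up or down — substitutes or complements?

Hop's profit: π = (p_{Hop} − 11)(161 − 4p_{Hop} + 3p_{Go}).
∂π/∂p_{Hop} = 205 − 8p_{Hop} + 3p_{Go} = 0 ⇒ p_{Hop} = 25.625 + 0.375p_{Go}.
The best-response slope dp_{Hop}/dp_{Go} = 0.375 > 0: the reaction function is upward-sloping, so the choices are strategic complements.

strategic complements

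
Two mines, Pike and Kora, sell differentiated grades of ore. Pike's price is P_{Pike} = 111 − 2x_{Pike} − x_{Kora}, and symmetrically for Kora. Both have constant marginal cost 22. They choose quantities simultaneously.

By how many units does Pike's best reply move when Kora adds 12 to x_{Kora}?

Mine Pike's profit: π = x_{Pike}(111 − 2x_{Pike} − x_{Kora}) − 22x_{Pike}.
∂π/∂x_{Pike} = 89 − 4x_{Pike} − x_{Kora} = 0 ⇒ x_{Pike} = 22.25 − 0.25x_{Kora}.
The reaction-function slope is −0.25, so a 12-unit rise in x_{Kora} moves x_{Pike} by −0.25 × 12 = −3. Pike's best response falls — the actions are strategic substitutes.

-3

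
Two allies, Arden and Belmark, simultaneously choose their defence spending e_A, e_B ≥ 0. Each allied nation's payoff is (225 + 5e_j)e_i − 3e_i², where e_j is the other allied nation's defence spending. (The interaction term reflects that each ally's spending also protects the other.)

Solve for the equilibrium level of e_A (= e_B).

225

Arden's payoff is (225 + 5e_B)e_A − 3e_A².
∂π/∂e_A = 225 + 5e_B − 6e_A = 0, so e_A = 37.5 + (5/6)e_B.
The game is symmetric, so in equilibrium e_B = e_A: the reaction function gives (1/6)e_A = 37.5, hence e_A = 225.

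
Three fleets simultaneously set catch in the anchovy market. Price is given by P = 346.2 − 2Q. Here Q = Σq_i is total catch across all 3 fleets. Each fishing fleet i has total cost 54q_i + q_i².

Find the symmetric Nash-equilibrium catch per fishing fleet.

A representative fishing fleet's profit is π_i = q_i(346.2 − 2Q) − 54q_i − q_i², with Q = q_i + Σ_{j≠i} q_j.
First-order condition: 292.2 − 6q_i − 2Σ_{j≠i} q_j = 0.
With identical fishing fleets, set every q_j = q: then 292.2 − 6q − 4q = 0, i.e. q = 292.2/10 = 29.22.

29.22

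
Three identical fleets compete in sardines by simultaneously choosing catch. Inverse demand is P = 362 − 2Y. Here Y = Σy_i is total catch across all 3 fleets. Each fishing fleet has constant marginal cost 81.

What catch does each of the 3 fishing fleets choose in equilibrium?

35.125

A representative fishing fleet's profit is π_i = y_i(362 − 2Y) − 81y_i, with Y = y_i + Σ_{j≠i} y_j.
First-order condition: 281 − 4y_i − 2Σ_{j≠i} y_j = 0.
In a symmetric equilibrium every fishing fleet chooses the same y, so Σ_{j≠i} y_j = 2y. The condition becomes 281 − 8y = 0, giving y = 281/8 = 35.125.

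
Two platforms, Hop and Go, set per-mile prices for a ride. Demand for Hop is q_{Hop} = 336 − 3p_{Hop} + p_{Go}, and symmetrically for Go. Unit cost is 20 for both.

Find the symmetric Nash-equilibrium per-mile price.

Hop's profit: π = (p_{Hop} − 20)(336 − 3p_{Hop} + p_{Go}).
∂π/∂p_{Hop} = 396 − 6p_{Hop} + p_{Go} = 0 ⇒ p_{Hop} = 66 + (1/6)p_{Go}.
The game is symmetric, so in equilibrium p_{Go} = p_{Hop}: the reaction function gives (5/6)p_{Hop} = 66, hence p_{Hop} = 79.2.

79.2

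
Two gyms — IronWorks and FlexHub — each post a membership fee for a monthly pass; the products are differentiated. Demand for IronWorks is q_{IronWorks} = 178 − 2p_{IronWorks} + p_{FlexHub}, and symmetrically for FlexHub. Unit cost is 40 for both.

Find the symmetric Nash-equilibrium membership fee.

IronWorks's profit: π = (p_{IronWorks} − 40)(178 − 2p_{IronWorks} + p_{FlexHub}).
∂π/∂p_{IronWorks} = 258 − 4p_{IronWorks} + p_{FlexHub} = 0 ⇒ p_{IronWorks} = 64.5 + 0.25p_{FlexHub}.
Setting p_{IronWorks} = p_{FlexHub} in the reaction function: p_{IronWorks} = 64.5 + 0.25p_{IronWorks}, so p_{IronWorks} = 64.5 / 0.75 = 86.

86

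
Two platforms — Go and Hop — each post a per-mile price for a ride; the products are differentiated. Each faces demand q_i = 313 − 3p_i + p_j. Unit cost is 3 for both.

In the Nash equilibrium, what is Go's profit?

Go's profit: π = (p_{Go} − 3)(313 − 3p_{Go} + p_{Hop}).
∂π/∂p_{Go} = 322 − 6p_{Go} + p_{Hop} = 0 ⇒ p_{Go} = 161/3 + (1/6)p_{Hop}.
Setting p_{Go} = p_{Hop} in the reaction function: p_{Go} = 161/3 + (1/6)p_{Go}, so p_{Go} = (161/3) / (5/6) = 64.4.
q_{Go} = 313 − 3·64.4 + 64.4 = 184.2.
Profit = (64.4 − 3)·184.2 = 11309.88.

11309.88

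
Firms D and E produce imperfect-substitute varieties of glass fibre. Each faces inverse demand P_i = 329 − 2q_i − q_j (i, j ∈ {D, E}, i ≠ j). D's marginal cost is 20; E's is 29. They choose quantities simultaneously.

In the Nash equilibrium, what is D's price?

Firm D's profit: π = q_D(329 − 2q_D − q_E) − 20q_D.
∂π/∂q_D = 309 − 4q_D − q_E = 0 ⇒ q_D = 77.25 − 0.25q_E.
Similarly q_E = 75 − 0.25q_D.
Plugging q_E into D's best response: q_D = 77.25 − 0.25(75 − 0.25q_D) ⇒ 0.9375q_D = 58.5, so q_D = 62.4.
Then q_E = 75 − 0.25·62.4 = 59.4.
P_D = 329 − 2·62.4 − 59.4 = 144.8.

144.8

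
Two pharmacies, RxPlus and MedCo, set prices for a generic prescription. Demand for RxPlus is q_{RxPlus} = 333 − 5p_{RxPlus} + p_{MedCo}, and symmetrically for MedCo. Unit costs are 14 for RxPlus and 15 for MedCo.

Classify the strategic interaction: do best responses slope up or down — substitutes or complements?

RxPlus's profit: π = (p_{RxPlus} − 14)(333 − 5p_{RxPlus} + p_{MedCo}).
∂π/∂p_{RxPlus} = 403 − 10p_{RxPlus} + p_{MedCo} = 0 ⇒ p_{RxPlus} = 40.3 + 0.1p_{MedCo}.
The best-response slope dp_{RxPlus}/dp_{MedCo} = 0.1 > 0: the reaction function is upward-sloping, so the choices are strategic complements.

strategic complements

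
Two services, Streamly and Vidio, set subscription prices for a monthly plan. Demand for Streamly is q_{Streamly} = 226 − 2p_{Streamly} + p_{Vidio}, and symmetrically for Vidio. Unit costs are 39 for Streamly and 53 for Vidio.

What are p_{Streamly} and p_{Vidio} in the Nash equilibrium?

Streamly's profit: π = (p_{Streamly} − 39)(226 − 2p_{Streamly} + p_{Vidio}).
∂π/∂p_{Streamly} = 304 − 4p_{Streamly} + p_{Vidio} = 0 ⇒ p_{Streamly} = 76 + 0.25p_{Vidio}.
Similarly p_{Vidio} = 83 + 0.25p_{Streamly}.
Substituting the second reaction function into the first: p_{Streamly} = 76 + 0.25(83 + 0.25p_{Streamly}), which gives 0.9375p_{Streamly} = 96.75 ⇒ p_{Streamly} = 103.2.
Then p_{Vidio} = 83 + 0.25·103.2 = 108.8.

103.2, 108.8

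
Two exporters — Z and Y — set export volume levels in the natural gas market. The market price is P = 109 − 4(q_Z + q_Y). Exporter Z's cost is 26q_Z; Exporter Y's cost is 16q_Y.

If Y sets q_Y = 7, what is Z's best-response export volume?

Exporter Z's profit: π = q_Z(109 − 4(q_Z + q_Y)) − 26q_Z.
∂π/∂q_Z = 83 − 8q_Z − 4q_Y = 0, so q_Z = 10.375 − 0.5q_Y.
At q_Y = 7: q_Z = 10.375 − 0.5·7 = 6.875.

6.875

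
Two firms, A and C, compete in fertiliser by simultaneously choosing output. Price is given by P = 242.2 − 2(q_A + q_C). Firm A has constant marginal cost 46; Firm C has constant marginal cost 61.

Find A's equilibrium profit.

Firm A's profit: π = q_A(242.2 − 2(q_A + q_C)) − 46q_A.
∂π/∂q_A = 196.2 − 4q_A − 2q_C = 0, so q_A = 49.05 − 0.5q_C.
By the same steps for C: q_C = 45.3 − 0.5q_A.
Plugging q_C into A's best response: q_A = 49.05 − 0.5(45.3 − 0.5q_A) ⇒ 0.75q_A = 26.4, so q_A = 35.2.
Then q_C = 45.3 − 0.5·35.2 = 27.7.
Price P = 242.2 − 2·62.9 = 116.4.
A's profit: (116.4 − 46)·35.2 = 2478.08.

2478.08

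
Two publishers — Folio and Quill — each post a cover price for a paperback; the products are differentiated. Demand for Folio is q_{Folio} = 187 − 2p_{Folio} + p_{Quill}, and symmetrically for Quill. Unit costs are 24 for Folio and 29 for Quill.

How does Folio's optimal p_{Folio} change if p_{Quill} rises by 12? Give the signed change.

Folio's profit: π = (p_{Folio} − 24)(187 − 2p_{Folio} + p_{Quill}).
∂π/∂p_{Folio} = 235 − 4p_{Folio} + p_{Quill} = 0 ⇒ p_{Folio} = 58.75 + 0.25p_{Quill}.
The reaction-function slope is 0.25, so a 12-unit rise in p_{Quill} moves p_{Folio} by 0.25 × 12 = 3. Folio's best response rises — the actions are strategic complements.

3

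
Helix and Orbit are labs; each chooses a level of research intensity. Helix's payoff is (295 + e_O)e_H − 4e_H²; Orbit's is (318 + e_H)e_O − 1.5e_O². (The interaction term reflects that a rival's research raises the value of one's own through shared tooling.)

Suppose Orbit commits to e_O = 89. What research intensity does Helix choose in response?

Expanding Helix's payoff: 295e_H + e_Oe_H − 4e_H².
∂π/∂e_H = 295 + e_O − 8e_H = 0, so e_H = 36.875 + 0.125e_O.
At e_O = 89: e_H = 36.875 + 0.125·89 = 48.

48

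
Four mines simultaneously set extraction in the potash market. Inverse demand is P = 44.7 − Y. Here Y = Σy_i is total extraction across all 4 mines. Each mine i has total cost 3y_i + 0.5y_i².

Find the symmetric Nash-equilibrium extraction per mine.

A representative mine's profit is π_i = y_i(44.7 − Y) − 3y_i − 0.5y_i², with Y = y_i + Σ_{j≠i} y_j.
First-order condition: 41.7 − 3y_i − Σ_{j≠i} y_j = 0.
Imposing symmetry (y_j = y for all j) turns Σ_{j≠i} y_j into 3y, so 41.7 = 6y and y = 6.95.

6.95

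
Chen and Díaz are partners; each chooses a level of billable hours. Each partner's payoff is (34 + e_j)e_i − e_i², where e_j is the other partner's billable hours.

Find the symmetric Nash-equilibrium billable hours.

Chen's payoff is (34 + e_D)e_C − e_C².
∂π/∂e_C = 34 + e_D − 2e_C = 0, so e_C = 17 + 0.5e_D.
Setting e_C = e_D in the reaction function: e_C = 17 + 0.5e_C, so e_C = 17 / 0.5 = 34.

34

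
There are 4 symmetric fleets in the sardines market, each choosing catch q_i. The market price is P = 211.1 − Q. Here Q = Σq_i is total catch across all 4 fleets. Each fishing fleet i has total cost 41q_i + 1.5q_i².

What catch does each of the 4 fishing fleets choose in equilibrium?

A representative fishing fleet's profit is π_i = q_i(211.1 − Q) − 41q_i − 1.5q_i², with Q = q_i + Σ_{j≠i} q_j.
First-order condition: 170.1 − 5q_i − Σ_{j≠i} q_j = 0.
Imposing symmetry (q_j = q for all j) turns Σ_{j≠i} q_j into 3q, so 170.1 = 8q and q = 21.2625.

21.2625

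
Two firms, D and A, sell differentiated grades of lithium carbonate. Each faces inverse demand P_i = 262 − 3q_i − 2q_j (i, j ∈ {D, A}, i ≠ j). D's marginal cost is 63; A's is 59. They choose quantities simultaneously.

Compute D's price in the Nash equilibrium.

136.875

Firm D's profit: π = q_D(262 − 3q_D − 2q_A) − 63q_D.
∂π/∂q_D = 199 − 6q_D − 2q_A = 0 ⇒ q_D = 199/6 − (1/3)q_A.
Similarly q_A = 203/6 − (1/3)q_D.
Plugging q_A into D's best response: q_D = 199/6 − (1/3)(203/6 − (1/3)q_D) ⇒ (8/9)q_D = 197/9, so q_D = 24.625.
Then q_A = 203/6 − (1/3)·24.625 = 25.625.
P_D = 262 − 3·24.625 − 2·25.625 = 136.875.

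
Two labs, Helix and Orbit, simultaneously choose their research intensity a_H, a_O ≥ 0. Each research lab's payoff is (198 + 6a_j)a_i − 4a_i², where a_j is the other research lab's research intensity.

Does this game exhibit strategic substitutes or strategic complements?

Helix's payoff is (198 + 6a_O)a_H − 4a_H².
∂π/∂a_H = 198 + 6a_O − 8a_H = 0, so a_H = 24.75 + 0.75a_O.
The best-response slope da_H/da_O = 0.75 > 0: the reaction function is upward-sloping, so the choices are strategic complements.

strategic complements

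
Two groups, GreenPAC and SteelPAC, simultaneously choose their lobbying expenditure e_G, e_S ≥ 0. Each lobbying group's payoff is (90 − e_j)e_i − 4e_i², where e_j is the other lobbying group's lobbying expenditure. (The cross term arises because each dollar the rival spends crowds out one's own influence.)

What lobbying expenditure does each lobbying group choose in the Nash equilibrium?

10

GreenPAC's payoff is (90 − e_S)e_G − 4e_G².
∂π/∂e_G = 90 − e_S − 8e_G = 0, so e_G = 11.25 − 0.125e_S.
By symmetry e_S = e_G; substituting into the reaction function, 1.125e_G = 11.25 and e_G = 10.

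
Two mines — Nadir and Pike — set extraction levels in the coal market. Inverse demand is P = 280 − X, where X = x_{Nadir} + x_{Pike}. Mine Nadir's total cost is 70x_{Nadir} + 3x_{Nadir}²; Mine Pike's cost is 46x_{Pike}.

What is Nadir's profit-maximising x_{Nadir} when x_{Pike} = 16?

24.25

Mine Nadir's profit: π = x_{Nadir}(280 − (x_{Nadir} + x_{Pike})) − 70x_{Nadir} − 3x_{Nadir}².
∂π/∂x_{Nadir} = 210 − 8x_{Nadir} − x_{Pike} = 0, so x_{Nadir} = 26.25 − 0.125x_{Pike}.
At x_{Pike} = 16: x_{Nadir} = 26.25 − 0.125·16 = 24.25.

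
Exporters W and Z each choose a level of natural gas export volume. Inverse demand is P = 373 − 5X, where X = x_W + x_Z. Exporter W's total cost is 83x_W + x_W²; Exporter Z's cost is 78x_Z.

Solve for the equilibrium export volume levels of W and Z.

15, 22

Exporter W's profit: π = x_W(373 − 5(x_W + x_Z)) − 83x_W − x_W².
∂π/∂x_W = 290 − 12x_W − 5x_Z = 0, so x_W = 145/6 − (5/12)x_Z.
For Z: ∂π/∂x_Z = 295 − 10x_Z − 5x_W = 0 ⇒ x_Z = 29.5 − 0.5x_W.
Substituting the second reaction function into the first: x_W = 145/6 − (5/12)(29.5 − 0.5x_W), which gives (19/24)x_W = 11.875 ⇒ x_W = 15.
Then x_Z = 29.5 − 0.5·15 = 22.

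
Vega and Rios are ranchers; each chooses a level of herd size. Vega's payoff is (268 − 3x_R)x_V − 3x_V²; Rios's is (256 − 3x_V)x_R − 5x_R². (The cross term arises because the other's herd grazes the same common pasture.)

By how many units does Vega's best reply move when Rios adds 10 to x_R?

Expanding Vega's payoff: 268x_V − 3x_Rx_V − 3x_V².
∂π/∂x_V = 268 − 3x_R − 6x_V = 0, so x_V = 134/3 − 0.5x_R.
The reaction-function slope is −0.5, so a 10-unit rise in x_R moves x_V by −0.5 × 10 = −5. Vega's best response falls — the actions are strategic substitutes.

-5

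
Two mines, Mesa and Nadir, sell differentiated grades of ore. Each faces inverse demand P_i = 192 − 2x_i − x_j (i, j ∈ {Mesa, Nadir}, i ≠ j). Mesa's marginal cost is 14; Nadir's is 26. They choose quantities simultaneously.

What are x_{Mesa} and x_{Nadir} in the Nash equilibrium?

Mine Mesa's profit: π = x_{Mesa}(192 − 2x_{Mesa} − x_{Nadir}) − 14x_{Mesa}.
∂π/∂x_{Mesa} = 178 − 4x_{Mesa} − x_{Nadir} = 0 ⇒ x_{Mesa} = 44.5 − 0.25x_{Nadir}.
Similarly x_{Nadir} = 41.5 − 0.25x_{Mesa}.
Plugging x_{Nadir} into Mesa's best response: x_{Mesa} = 44.5 − 0.25(41.5 − 0.25x_{Mesa}) ⇒ 0.9375x_{Mesa} = 34.125, so x_{Mesa} = 36.4.
Then x_{Nadir} = 41.5 − 0.25·36.4 = 32.4.

36.4, 32.4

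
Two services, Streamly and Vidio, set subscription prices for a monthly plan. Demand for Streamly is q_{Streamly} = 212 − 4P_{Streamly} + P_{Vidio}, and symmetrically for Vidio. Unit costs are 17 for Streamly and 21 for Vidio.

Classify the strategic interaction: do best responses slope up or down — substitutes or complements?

strategic complements

Streamly's profit: π = (P_{Streamly} − 17)(212 − 4P_{Streamly} + P_{Vidio}).
∂π/∂P_{Streamly} = 280 − 8P_{Streamly} + P_{Vidio} = 0 ⇒ P_{Streamly} = 35 + 0.125P_{Vidio}.
The best-response slope dP_{Streamly}/dP_{Vidio} = 0.125 > 0: the reaction function is upward-sloping, so the choices are strategic complements.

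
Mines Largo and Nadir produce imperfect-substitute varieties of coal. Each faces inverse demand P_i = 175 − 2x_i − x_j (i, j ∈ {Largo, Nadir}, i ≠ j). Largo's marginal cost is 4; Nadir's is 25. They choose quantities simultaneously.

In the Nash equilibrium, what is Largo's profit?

Mine Largo's profit: π = x_{Largo}(175 − 2x_{Largo} − x_{Nadir}) − 4x_{Largo}.
∂π/∂x_{Largo} = 171 − 4x_{Largo} − x_{Nadir} = 0 ⇒ x_{Largo} = 42.75 − 0.25x_{Nadir}.
Similarly x_{Nadir} = 37.5 − 0.25x_{Largo}.
Solving the two reaction functions simultaneously: (1 − (−0.25)(−0.25))x_{Largo} = 42.75 − 0.25·37.5, so 0.9375x_{Largo} = 33.375 and x_{Largo} = 35.6.
Then x_{Nadir} = 37.5 − 0.25·35.6 = 28.6.
P_{Largo} = 175 − 2·35.6 − 28.6 = 75.2.
Profit = (75.2 − 4)·35.6 = 2534.72.

2534.72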